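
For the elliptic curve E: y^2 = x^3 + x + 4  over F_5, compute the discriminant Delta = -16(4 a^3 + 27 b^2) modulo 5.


4 a^3 + 27 b^2 = 4*1^3 + 27*4^2 = 4 + 432 = 436
Delta = -16 * (436) = -6976
Delta mod 5 = 4

Delta = 4 (mod 5)


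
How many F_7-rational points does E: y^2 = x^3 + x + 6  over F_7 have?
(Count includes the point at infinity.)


For each x in F_7, count y with y^2 = x^3 + 1 x + 6 mod 7:
  x = 1: RHS = 1, y in [1, 6]  -> 2 point(s)
  x = 2: RHS = 2, y in [3, 4]  -> 2 point(s)
  x = 3: RHS = 1, y in [1, 6]  -> 2 point(s)
  x = 4: RHS = 4, y in [2, 5]  -> 2 point(s)
  x = 6: RHS = 4, y in [2, 5]  -> 2 point(s)
Affine points: 10. Add the point at infinity: total = 11.

#E(F_7) = 11


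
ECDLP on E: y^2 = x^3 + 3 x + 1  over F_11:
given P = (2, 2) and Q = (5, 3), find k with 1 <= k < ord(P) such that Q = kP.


Enumerate multiples of P until we hit Q = (5, 3):
  1P = (2, 2)
  2P = (8, 3)
  3P = (5, 3)
Match found at i = 3.

k = 3


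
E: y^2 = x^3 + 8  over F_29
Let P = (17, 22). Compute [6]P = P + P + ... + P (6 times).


k = 6 = 110_2 (binary, LSB first: 011)
Double-and-add from P = (17, 22):
  bit 0 = 0: acc unchanged = O
  bit 1 = 1: acc = O + (2, 4) = (2, 4)
  bit 2 = 1: acc = (2, 4) + (20, 27) = (20, 2)

6P = (20, 2)


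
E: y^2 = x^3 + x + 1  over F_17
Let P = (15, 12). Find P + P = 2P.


Doubling: s = (3 x1^2 + a) / (2 y1)
s = (3*15^2 + 1) / (2*12) mod 17 = 14
x3 = s^2 - 2 x1 mod 17 = 14^2 - 2*15 = 13
y3 = s (x1 - x3) - y1 mod 17 = 14 * (15 - 13) - 12 = 16

2P = (13, 16)


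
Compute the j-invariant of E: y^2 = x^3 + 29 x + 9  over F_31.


Delta = -16(4 a^3 + 27 b^2) mod 31 = 23
-1728 * (4 a)^3 = -1728 * (4*29)^3 mod 31 = 27
j = 27 * 23^(-1) mod 31 = 16

j = 16 (mod 31)


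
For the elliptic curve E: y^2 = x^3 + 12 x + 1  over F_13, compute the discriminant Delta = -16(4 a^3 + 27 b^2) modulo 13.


4 a^3 + 27 b^2 = 4*12^3 + 27*1^2 = 6912 + 27 = 6939
Delta = -16 * (6939) = -111024
Delta mod 13 = 9

Delta = 9 (mod 13)


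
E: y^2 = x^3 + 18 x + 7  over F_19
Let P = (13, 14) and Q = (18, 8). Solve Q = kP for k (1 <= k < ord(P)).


Enumerate multiples of P until we hit Q = (18, 8):
  1P = (13, 14)
  2P = (18, 11)
  3P = (18, 8)
Match found at i = 3.

k = 3


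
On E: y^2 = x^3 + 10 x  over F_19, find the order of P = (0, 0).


Compute successive multiples of P until we hit O:
  1P = (0, 0)
  2P = O

ord(P) = 2


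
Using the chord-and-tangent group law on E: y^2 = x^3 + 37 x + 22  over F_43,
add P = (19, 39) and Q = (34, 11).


P != Q, so use the chord formula.
s = (y2 - y1) / (x2 - x1) = (15) / (15) mod 43 = 1
x3 = s^2 - x1 - x2 mod 43 = 1^2 - 19 - 34 = 34
y3 = s (x1 - x3) - y1 mod 43 = 1 * (19 - 34) - 39 = 32

P + Q = (34, 32)


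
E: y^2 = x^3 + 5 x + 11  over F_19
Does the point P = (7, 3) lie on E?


Check whether y^2 = x^3 + 5 x + 11 (mod 19) for (x, y) = (7, 3).
LHS: y^2 = 3^2 mod 19 = 9
RHS: x^3 + 5 x + 11 = 7^3 + 5*7 + 11 mod 19 = 9
LHS = RHS

Yes, on the curve


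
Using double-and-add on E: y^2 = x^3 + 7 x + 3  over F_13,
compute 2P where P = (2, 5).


k = 2 = 10_2 (binary, LSB first: 01)
Double-and-add from P = (2, 5):
  bit 0 = 0: acc unchanged = O
  bit 1 = 1: acc = O + (0, 4) = (0, 4)

2P = (0, 4)


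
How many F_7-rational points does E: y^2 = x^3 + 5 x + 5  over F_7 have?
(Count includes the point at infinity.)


For each x in F_7, count y with y^2 = x^3 + 5 x + 5 mod 7:
  x = 1: RHS = 4, y in [2, 5]  -> 2 point(s)
  x = 2: RHS = 2, y in [3, 4]  -> 2 point(s)
  x = 5: RHS = 1, y in [1, 6]  -> 2 point(s)
Affine points: 6. Add the point at infinity: total = 7.

#E(F_7) = 7


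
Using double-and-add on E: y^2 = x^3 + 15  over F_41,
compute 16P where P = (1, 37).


k = 16 = 10000_2 (binary, LSB first: 00001)
Double-and-add from P = (1, 37):
  bit 0 = 0: acc unchanged = O
  bit 1 = 0: acc unchanged = O
  bit 2 = 0: acc unchanged = O
  bit 3 = 0: acc unchanged = O
  bit 4 = 1: acc = O + (26, 17) = (26, 17)

16P = (26, 17)


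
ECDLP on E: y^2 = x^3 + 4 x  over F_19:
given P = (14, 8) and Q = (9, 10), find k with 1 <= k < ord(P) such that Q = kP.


Enumerate multiples of P until we hit Q = (9, 10):
  1P = (14, 8)
  2P = (11, 8)
  3P = (13, 11)
  4P = (1, 10)
  5P = (2, 15)
  6P = (4, 2)
  7P = (12, 16)
  8P = (9, 10)
Match found at i = 8.

k = 8


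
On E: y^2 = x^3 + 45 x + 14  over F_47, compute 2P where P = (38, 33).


Doubling: s = (3 x1^2 + a) / (2 y1)
s = (3*38^2 + 45) / (2*33) mod 47 = 30
x3 = s^2 - 2 x1 mod 47 = 30^2 - 2*38 = 25
y3 = s (x1 - x3) - y1 mod 47 = 30 * (38 - 25) - 33 = 28

2P = (25, 28)


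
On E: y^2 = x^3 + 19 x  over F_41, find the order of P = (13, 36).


Compute successive multiples of P until we hit O:
  1P = (13, 36)
  2P = (20, 37)
  3P = (3, 24)
  4P = (33, 22)
  5P = (0, 0)
  6P = (33, 19)
  7P = (3, 17)
  8P = (20, 4)
  ... (continuing to 10P)
  10P = O

ord(P) = 10


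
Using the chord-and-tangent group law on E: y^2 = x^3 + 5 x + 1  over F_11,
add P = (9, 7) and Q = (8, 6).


P != Q, so use the chord formula.
s = (y2 - y1) / (x2 - x1) = (10) / (10) mod 11 = 1
x3 = s^2 - x1 - x2 mod 11 = 1^2 - 9 - 8 = 6
y3 = s (x1 - x3) - y1 mod 11 = 1 * (9 - 6) - 7 = 7

P + Q = (6, 7)


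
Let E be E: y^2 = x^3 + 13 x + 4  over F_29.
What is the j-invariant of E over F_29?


Delta = -16(4 a^3 + 27 b^2) mod 29 = 3
-1728 * (4 a)^3 = -1728 * (4*13)^3 mod 29 = 18
j = 18 * 3^(-1) mod 29 = 6

j = 6 (mod 29)


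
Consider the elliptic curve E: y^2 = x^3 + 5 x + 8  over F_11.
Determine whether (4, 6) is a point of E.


Check whether y^2 = x^3 + 5 x + 8 (mod 11) for (x, y) = (4, 6).
LHS: y^2 = 6^2 mod 11 = 3
RHS: x^3 + 5 x + 8 = 4^3 + 5*4 + 8 mod 11 = 4
LHS != RHS

No, not on the curve


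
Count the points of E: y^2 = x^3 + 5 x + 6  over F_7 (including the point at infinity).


For each x in F_7, count y with y^2 = x^3 + 5 x + 6 mod 7:
  x = 5: RHS = 2, y in [3, 4]  -> 2 point(s)
  x = 6: RHS = 0, y in [0]  -> 1 point(s)
Affine points: 3. Add the point at infinity: total = 4.

#E(F_7) = 4


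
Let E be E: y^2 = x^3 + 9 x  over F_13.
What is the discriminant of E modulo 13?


4 a^3 + 27 b^2 = 4*9^3 + 27*0^2 = 2916 + 0 = 2916
Delta = -16 * (2916) = -46656
Delta mod 13 = 1

Delta = 1 (mod 13)


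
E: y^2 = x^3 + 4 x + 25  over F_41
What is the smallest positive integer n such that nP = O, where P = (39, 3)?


Compute successive multiples of P until we hit O:
  1P = (39, 3)
  2P = (2, 0)
  3P = (39, 38)
  4P = O

ord(P) = 4


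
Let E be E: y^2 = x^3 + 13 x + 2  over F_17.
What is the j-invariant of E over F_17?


Delta = -16(4 a^3 + 27 b^2) mod 17 = 5
-1728 * (4 a)^3 = -1728 * (4*13)^3 mod 17 = 6
j = 6 * 5^(-1) mod 17 = 8

j = 8 (mod 17)


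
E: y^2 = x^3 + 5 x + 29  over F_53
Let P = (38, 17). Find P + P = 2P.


Doubling: s = (3 x1^2 + a) / (2 y1)
s = (3*38^2 + 5) / (2*17) mod 53 = 20
x3 = s^2 - 2 x1 mod 53 = 20^2 - 2*38 = 6
y3 = s (x1 - x3) - y1 mod 53 = 20 * (38 - 6) - 17 = 40

2P = (6, 40)


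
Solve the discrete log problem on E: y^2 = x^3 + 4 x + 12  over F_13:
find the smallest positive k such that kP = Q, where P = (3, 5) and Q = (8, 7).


Enumerate multiples of P until we hit Q = (8, 7):
  1P = (3, 5)
  2P = (4, 1)
  3P = (9, 6)
  4P = (5, 12)
  5P = (1, 2)
  6P = (8, 7)
Match found at i = 6.

k = 6


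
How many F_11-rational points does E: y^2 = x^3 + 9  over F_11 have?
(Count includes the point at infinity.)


For each x in F_11, count y with y^2 = x^3 + 0 x + 9 mod 11:
  x = 0: RHS = 9, y in [3, 8]  -> 2 point(s)
  x = 3: RHS = 3, y in [5, 6]  -> 2 point(s)
  x = 6: RHS = 5, y in [4, 7]  -> 2 point(s)
  x = 7: RHS = 0, y in [0]  -> 1 point(s)
  x = 8: RHS = 4, y in [2, 9]  -> 2 point(s)
  x = 9: RHS = 1, y in [1, 10]  -> 2 point(s)
Affine points: 11. Add the point at infinity: total = 12.

#E(F_11) = 12


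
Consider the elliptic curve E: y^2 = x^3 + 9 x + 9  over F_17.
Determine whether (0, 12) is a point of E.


Check whether y^2 = x^3 + 9 x + 9 (mod 17) for (x, y) = (0, 12).
LHS: y^2 = 12^2 mod 17 = 8
RHS: x^3 + 9 x + 9 = 0^3 + 9*0 + 9 mod 17 = 9
LHS != RHS

No, not on the curve


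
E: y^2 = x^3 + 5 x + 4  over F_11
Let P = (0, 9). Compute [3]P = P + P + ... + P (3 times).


k = 3 = 11_2 (binary, LSB first: 11)
Double-and-add from P = (0, 9):
  bit 0 = 1: acc = O + (0, 9) = (0, 9)
  bit 1 = 1: acc = (0, 9) + (5, 0) = (0, 2)

3P = (0, 2)


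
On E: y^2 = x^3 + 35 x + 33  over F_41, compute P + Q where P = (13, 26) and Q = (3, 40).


P != Q, so use the chord formula.
s = (y2 - y1) / (x2 - x1) = (14) / (31) mod 41 = 15
x3 = s^2 - x1 - x2 mod 41 = 15^2 - 13 - 3 = 4
y3 = s (x1 - x3) - y1 mod 41 = 15 * (13 - 4) - 26 = 27

P + Q = (4, 27)


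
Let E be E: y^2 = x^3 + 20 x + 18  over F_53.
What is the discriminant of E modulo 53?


4 a^3 + 27 b^2 = 4*20^3 + 27*18^2 = 32000 + 8748 = 40748
Delta = -16 * (40748) = -651968
Delta mod 53 = 38

Delta = 38 (mod 53)


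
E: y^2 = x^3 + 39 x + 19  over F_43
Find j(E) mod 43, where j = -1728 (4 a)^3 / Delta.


Delta = -16(4 a^3 + 27 b^2) mod 43 = 20
-1728 * (4 a)^3 = -1728 * (4*39)^3 mod 43 = 2
j = 2 * 20^(-1) mod 43 = 13

j = 13 (mod 43)


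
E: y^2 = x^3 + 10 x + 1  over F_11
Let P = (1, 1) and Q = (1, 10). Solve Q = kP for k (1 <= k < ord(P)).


Enumerate multiples of P until we hit Q = (1, 10):
  1P = (1, 1)
  2P = (10, 1)
  3P = (0, 10)
  4P = (3, 6)
  5P = (5, 0)
  6P = (3, 5)
  7P = (0, 1)
  8P = (10, 10)
  9P = (1, 10)
Match found at i = 9.

k = 9


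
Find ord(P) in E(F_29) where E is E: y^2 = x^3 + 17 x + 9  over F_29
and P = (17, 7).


Compute successive multiples of P until we hit O:
  1P = (17, 7)
  2P = (25, 14)
  3P = (0, 26)
  4P = (28, 7)
  5P = (13, 22)
  6P = (4, 24)
  7P = (14, 27)
  8P = (7, 23)
  ... (continuing to 30P)
  30P = O

ord(P) = 30


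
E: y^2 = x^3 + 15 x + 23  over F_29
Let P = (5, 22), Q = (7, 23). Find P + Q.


P != Q, so use the chord formula.
s = (y2 - y1) / (x2 - x1) = (1) / (2) mod 29 = 15
x3 = s^2 - x1 - x2 mod 29 = 15^2 - 5 - 7 = 10
y3 = s (x1 - x3) - y1 mod 29 = 15 * (5 - 10) - 22 = 19

P + Q = (10, 19)


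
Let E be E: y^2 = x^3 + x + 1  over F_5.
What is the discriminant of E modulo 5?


4 a^3 + 27 b^2 = 4*1^3 + 27*1^2 = 4 + 27 = 31
Delta = -16 * (31) = -496
Delta mod 5 = 4

Delta = 4 (mod 5)


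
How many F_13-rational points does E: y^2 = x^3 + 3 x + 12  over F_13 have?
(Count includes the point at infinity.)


For each x in F_13, count y with y^2 = x^3 + 3 x + 12 mod 13:
  x = 0: RHS = 12, y in [5, 8]  -> 2 point(s)
  x = 1: RHS = 3, y in [4, 9]  -> 2 point(s)
  x = 2: RHS = 0, y in [0]  -> 1 point(s)
  x = 3: RHS = 9, y in [3, 10]  -> 2 point(s)
  x = 4: RHS = 10, y in [6, 7]  -> 2 point(s)
  x = 5: RHS = 9, y in [3, 10]  -> 2 point(s)
  x = 6: RHS = 12, y in [5, 8]  -> 2 point(s)
  x = 7: RHS = 12, y in [5, 8]  -> 2 point(s)
  x = 9: RHS = 1, y in [1, 12]  -> 2 point(s)
Affine points: 17. Add the point at infinity: total = 18.

#E(F_13) = 18


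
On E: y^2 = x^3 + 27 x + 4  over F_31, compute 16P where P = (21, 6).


k = 16 = 10000_2 (binary, LSB first: 00001)
Double-and-add from P = (21, 6):
  bit 0 = 0: acc unchanged = O
  bit 1 = 0: acc unchanged = O
  bit 2 = 0: acc unchanged = O
  bit 3 = 0: acc unchanged = O
  bit 4 = 1: acc = O + (23, 12) = (23, 12)

16P = (23, 12)


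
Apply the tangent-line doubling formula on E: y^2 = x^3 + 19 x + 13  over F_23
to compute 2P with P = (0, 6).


Doubling: s = (3 x1^2 + a) / (2 y1)
s = (3*0^2 + 19) / (2*6) mod 23 = 15
x3 = s^2 - 2 x1 mod 23 = 15^2 - 2*0 = 18
y3 = s (x1 - x3) - y1 mod 23 = 15 * (0 - 18) - 6 = 0

2P = (18, 0)


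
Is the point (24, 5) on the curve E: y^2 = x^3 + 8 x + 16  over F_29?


Check whether y^2 = x^3 + 8 x + 16 (mod 29) for (x, y) = (24, 5).
LHS: y^2 = 5^2 mod 29 = 25
RHS: x^3 + 8 x + 16 = 24^3 + 8*24 + 16 mod 29 = 25
LHS = RHS

Yes, on the curve


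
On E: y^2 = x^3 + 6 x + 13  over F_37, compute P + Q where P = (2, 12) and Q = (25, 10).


P != Q, so use the chord formula.
s = (y2 - y1) / (x2 - x1) = (35) / (23) mod 37 = 16
x3 = s^2 - x1 - x2 mod 37 = 16^2 - 2 - 25 = 7
y3 = s (x1 - x3) - y1 mod 37 = 16 * (2 - 7) - 12 = 19

P + Q = (7, 19)


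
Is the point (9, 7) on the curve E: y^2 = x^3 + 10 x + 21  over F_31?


Check whether y^2 = x^3 + 10 x + 21 (mod 31) for (x, y) = (9, 7).
LHS: y^2 = 7^2 mod 31 = 18
RHS: x^3 + 10 x + 21 = 9^3 + 10*9 + 21 mod 31 = 3
LHS != RHS

No, not on the curve


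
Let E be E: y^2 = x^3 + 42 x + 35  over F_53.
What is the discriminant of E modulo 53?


4 a^3 + 27 b^2 = 4*42^3 + 27*35^2 = 296352 + 33075 = 329427
Delta = -16 * (329427) = -5270832
Delta mod 53 = 18

Delta = 18 (mod 53)


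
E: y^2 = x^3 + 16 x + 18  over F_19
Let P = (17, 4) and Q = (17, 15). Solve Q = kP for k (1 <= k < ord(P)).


Enumerate multiples of P until we hit Q = (17, 15):
  1P = (17, 4)
  2P = (2, 1)
  3P = (16, 0)
  4P = (2, 18)
  5P = (17, 15)
Match found at i = 5.

k = 5


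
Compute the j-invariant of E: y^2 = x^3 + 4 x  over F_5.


Delta = -16(4 a^3 + 27 b^2) mod 5 = 4
-1728 * (4 a)^3 = -1728 * (4*4)^3 mod 5 = 2
j = 2 * 4^(-1) mod 5 = 3

j = 3 (mod 5)


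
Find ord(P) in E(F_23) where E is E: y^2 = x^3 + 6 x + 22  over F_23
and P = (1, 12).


Compute successive multiples of P until we hit O:
  1P = (1, 12)
  2P = (10, 22)
  3P = (5, 4)
  4P = (21, 5)
  5P = (9, 0)
  6P = (21, 18)
  7P = (5, 19)
  8P = (10, 1)
  ... (continuing to 10P)
  10P = O

ord(P) = 10


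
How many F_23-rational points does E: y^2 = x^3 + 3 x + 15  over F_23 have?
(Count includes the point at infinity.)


For each x in F_23, count y with y^2 = x^3 + 3 x + 15 mod 23:
  x = 2: RHS = 6, y in [11, 12]  -> 2 point(s)
  x = 9: RHS = 12, y in [9, 14]  -> 2 point(s)
  x = 12: RHS = 8, y in [10, 13]  -> 2 point(s)
  x = 14: RHS = 18, y in [8, 15]  -> 2 point(s)
  x = 15: RHS = 8, y in [10, 13]  -> 2 point(s)
  x = 18: RHS = 13, y in [6, 17]  -> 2 point(s)
  x = 19: RHS = 8, y in [10, 13]  -> 2 point(s)
  x = 20: RHS = 2, y in [5, 18]  -> 2 point(s)
  x = 21: RHS = 1, y in [1, 22]  -> 2 point(s)
Affine points: 18. Add the point at infinity: total = 19.

#E(F_23) = 19


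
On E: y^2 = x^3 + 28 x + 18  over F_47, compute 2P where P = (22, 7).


Doubling: s = (3 x1^2 + a) / (2 y1)
s = (3*22^2 + 28) / (2*7) mod 47 = 5
x3 = s^2 - 2 x1 mod 47 = 5^2 - 2*22 = 28
y3 = s (x1 - x3) - y1 mod 47 = 5 * (22 - 28) - 7 = 10

2P = (28, 10)


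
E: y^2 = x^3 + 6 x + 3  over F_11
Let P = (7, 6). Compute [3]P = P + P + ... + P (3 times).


k = 3 = 11_2 (binary, LSB first: 11)
Double-and-add from P = (7, 6):
  bit 0 = 1: acc = O + (7, 6) = (7, 6)
  bit 1 = 1: acc = (7, 6) + (9, 7) = (9, 4)

3P = (9, 4)


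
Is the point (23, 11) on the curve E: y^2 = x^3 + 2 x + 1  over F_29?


Check whether y^2 = x^3 + 2 x + 1 (mod 29) for (x, y) = (23, 11).
LHS: y^2 = 11^2 mod 29 = 5
RHS: x^3 + 2 x + 1 = 23^3 + 2*23 + 1 mod 29 = 5
LHS = RHS

Yes, on the curve


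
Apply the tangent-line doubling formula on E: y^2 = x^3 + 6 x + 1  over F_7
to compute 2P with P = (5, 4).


Doubling: s = (3 x1^2 + a) / (2 y1)
s = (3*5^2 + 6) / (2*4) mod 7 = 4
x3 = s^2 - 2 x1 mod 7 = 4^2 - 2*5 = 6
y3 = s (x1 - x3) - y1 mod 7 = 4 * (5 - 6) - 4 = 6

2P = (6, 6)


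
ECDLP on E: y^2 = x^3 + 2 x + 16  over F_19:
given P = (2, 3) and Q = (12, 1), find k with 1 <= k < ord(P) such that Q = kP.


Enumerate multiples of P until we hit Q = (12, 1):
  1P = (2, 3)
  2P = (12, 18)
  3P = (12, 1)
Match found at i = 3.

k = 3


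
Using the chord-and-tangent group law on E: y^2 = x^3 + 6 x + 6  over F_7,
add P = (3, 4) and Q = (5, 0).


P != Q, so use the chord formula.
s = (y2 - y1) / (x2 - x1) = (3) / (2) mod 7 = 5
x3 = s^2 - x1 - x2 mod 7 = 5^2 - 3 - 5 = 3
y3 = s (x1 - x3) - y1 mod 7 = 5 * (3 - 3) - 4 = 3

P + Q = (3, 3)


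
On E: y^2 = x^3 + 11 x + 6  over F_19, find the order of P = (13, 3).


Compute successive multiples of P until we hit O:
  1P = (13, 3)
  2P = (9, 13)
  3P = (8, 13)
  4P = (2, 13)
  5P = (2, 6)
  6P = (8, 6)
  7P = (9, 6)
  8P = (13, 16)
  ... (continuing to 9P)
  9P = O

ord(P) = 9


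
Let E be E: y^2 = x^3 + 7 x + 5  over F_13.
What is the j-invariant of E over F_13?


Delta = -16(4 a^3 + 27 b^2) mod 13 = 8
-1728 * (4 a)^3 = -1728 * (4*7)^3 mod 13 = 8
j = 8 * 8^(-1) mod 13 = 1

j = 1 (mod 13)


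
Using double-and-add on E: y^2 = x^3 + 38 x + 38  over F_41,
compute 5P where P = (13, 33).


k = 5 = 101_2 (binary, LSB first: 101)
Double-and-add from P = (13, 33):
  bit 0 = 1: acc = O + (13, 33) = (13, 33)
  bit 1 = 0: acc unchanged = (13, 33)
  bit 2 = 1: acc = (13, 33) + (13, 33) = (13, 8)

5P = (13, 8)


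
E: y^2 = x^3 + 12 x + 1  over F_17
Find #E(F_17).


For each x in F_17, count y with y^2 = x^3 + 12 x + 1 mod 17:
  x = 0: RHS = 1, y in [1, 16]  -> 2 point(s)
  x = 2: RHS = 16, y in [4, 13]  -> 2 point(s)
  x = 3: RHS = 13, y in [8, 9]  -> 2 point(s)
  x = 5: RHS = 16, y in [4, 13]  -> 2 point(s)
  x = 6: RHS = 0, y in [0]  -> 1 point(s)
  x = 10: RHS = 16, y in [4, 13]  -> 2 point(s)
  x = 11: RHS = 2, y in [6, 11]  -> 2 point(s)
  x = 13: RHS = 8, y in [5, 12]  -> 2 point(s)
Affine points: 15. Add the point at infinity: total = 16.

#E(F_17) = 16


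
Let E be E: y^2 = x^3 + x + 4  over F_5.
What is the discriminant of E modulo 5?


4 a^3 + 27 b^2 = 4*1^3 + 27*4^2 = 4 + 432 = 436
Delta = -16 * (436) = -6976
Delta mod 5 = 4

Delta = 4 (mod 5)


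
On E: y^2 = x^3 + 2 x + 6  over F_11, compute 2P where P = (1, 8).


k = 2 = 10_2 (binary, LSB first: 01)
Double-and-add from P = (1, 8):
  bit 0 = 0: acc unchanged = O
  bit 1 = 1: acc = O + (10, 5) = (10, 5)

2P = (10, 5)


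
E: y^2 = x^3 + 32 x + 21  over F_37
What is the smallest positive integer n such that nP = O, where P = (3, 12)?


Compute successive multiples of P until we hit O:
  1P = (3, 12)
  2P = (10, 34)
  3P = (15, 19)
  4P = (16, 2)
  5P = (21, 36)
  6P = (23, 23)
  7P = (36, 5)
  8P = (8, 7)
  ... (continuing to 43P)
  43P = O

ord(P) = 43


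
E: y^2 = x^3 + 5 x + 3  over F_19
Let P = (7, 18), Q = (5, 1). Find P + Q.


P != Q, so use the chord formula.
s = (y2 - y1) / (x2 - x1) = (2) / (17) mod 19 = 18
x3 = s^2 - x1 - x2 mod 19 = 18^2 - 7 - 5 = 8
y3 = s (x1 - x3) - y1 mod 19 = 18 * (7 - 8) - 18 = 2

P + Q = (8, 2)


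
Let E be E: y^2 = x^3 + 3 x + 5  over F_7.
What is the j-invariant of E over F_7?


Delta = -16(4 a^3 + 27 b^2) mod 7 = 2
-1728 * (4 a)^3 = -1728 * (4*3)^3 mod 7 = 6
j = 6 * 2^(-1) mod 7 = 3

j = 3 (mod 7)


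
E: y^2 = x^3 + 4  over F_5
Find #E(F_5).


For each x in F_5, count y with y^2 = x^3 + 0 x + 4 mod 5:
  x = 0: RHS = 4, y in [2, 3]  -> 2 point(s)
  x = 1: RHS = 0, y in [0]  -> 1 point(s)
  x = 3: RHS = 1, y in [1, 4]  -> 2 point(s)
Affine points: 5. Add the point at infinity: total = 6.

#E(F_5) = 6


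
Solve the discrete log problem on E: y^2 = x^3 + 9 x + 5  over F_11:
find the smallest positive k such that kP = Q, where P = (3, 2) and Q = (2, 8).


Enumerate multiples of P until we hit Q = (2, 8):
  1P = (3, 2)
  2P = (9, 10)
  3P = (2, 3)
  4P = (7, 2)
  5P = (1, 9)
  6P = (0, 4)
  7P = (6, 0)
  8P = (0, 7)
  9P = (1, 2)
  10P = (7, 9)
  11P = (2, 8)
Match found at i = 11.

k = 11


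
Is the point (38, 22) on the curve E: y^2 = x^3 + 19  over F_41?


Check whether y^2 = x^3 + 0 x + 19 (mod 41) for (x, y) = (38, 22).
LHS: y^2 = 22^2 mod 41 = 33
RHS: x^3 + 0 x + 19 = 38^3 + 0*38 + 19 mod 41 = 33
LHS = RHS

Yes, on the curve


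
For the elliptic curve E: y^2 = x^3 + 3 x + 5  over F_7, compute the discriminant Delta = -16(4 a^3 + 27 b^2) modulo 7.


4 a^3 + 27 b^2 = 4*3^3 + 27*5^2 = 108 + 675 = 783
Delta = -16 * (783) = -12528
Delta mod 7 = 2

Delta = 2 (mod 7)


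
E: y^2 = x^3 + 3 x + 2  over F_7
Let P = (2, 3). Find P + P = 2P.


Doubling: s = (3 x1^2 + a) / (2 y1)
s = (3*2^2 + 3) / (2*3) mod 7 = 6
x3 = s^2 - 2 x1 mod 7 = 6^2 - 2*2 = 4
y3 = s (x1 - x3) - y1 mod 7 = 6 * (2 - 4) - 3 = 6

2P = (4, 6)


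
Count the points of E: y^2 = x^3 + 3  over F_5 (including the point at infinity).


For each x in F_5, count y with y^2 = x^3 + 0 x + 3 mod 5:
  x = 1: RHS = 4, y in [2, 3]  -> 2 point(s)
  x = 2: RHS = 1, y in [1, 4]  -> 2 point(s)
  x = 3: RHS = 0, y in [0]  -> 1 point(s)
Affine points: 5. Add the point at infinity: total = 6.

#E(F_5) = 6


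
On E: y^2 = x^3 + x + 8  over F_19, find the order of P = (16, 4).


Compute successive multiples of P until we hit O:
  1P = (16, 4)
  2P = (4, 0)
  3P = (16, 15)
  4P = O

ord(P) = 4


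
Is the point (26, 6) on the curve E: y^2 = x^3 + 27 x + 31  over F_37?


Check whether y^2 = x^3 + 27 x + 31 (mod 37) for (x, y) = (26, 6).
LHS: y^2 = 6^2 mod 37 = 36
RHS: x^3 + 27 x + 31 = 26^3 + 27*26 + 31 mod 37 = 31
LHS != RHS

No, not on the curve


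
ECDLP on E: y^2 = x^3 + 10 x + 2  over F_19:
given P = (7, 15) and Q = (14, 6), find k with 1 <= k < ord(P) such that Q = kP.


Enumerate multiples of P until we hit Q = (14, 6):
  1P = (7, 15)
  2P = (14, 6)
Match found at i = 2.

k = 2


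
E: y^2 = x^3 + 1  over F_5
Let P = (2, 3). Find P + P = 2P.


Doubling: s = (3 x1^2 + a) / (2 y1)
s = (3*2^2 + 0) / (2*3) mod 5 = 2
x3 = s^2 - 2 x1 mod 5 = 2^2 - 2*2 = 0
y3 = s (x1 - x3) - y1 mod 5 = 2 * (2 - 0) - 3 = 1

2P = (0, 1)


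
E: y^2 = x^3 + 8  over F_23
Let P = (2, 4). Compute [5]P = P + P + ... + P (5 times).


k = 5 = 101_2 (binary, LSB first: 101)
Double-and-add from P = (2, 4):
  bit 0 = 1: acc = O + (2, 4) = (2, 4)
  bit 1 = 0: acc unchanged = (2, 4)
  bit 2 = 1: acc = (2, 4) + (0, 13) = (1, 3)

5P = (1, 3)


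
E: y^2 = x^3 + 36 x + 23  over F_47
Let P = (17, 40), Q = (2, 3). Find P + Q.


P != Q, so use the chord formula.
s = (y2 - y1) / (x2 - x1) = (10) / (32) mod 47 = 15
x3 = s^2 - x1 - x2 mod 47 = 15^2 - 17 - 2 = 18
y3 = s (x1 - x3) - y1 mod 47 = 15 * (17 - 18) - 40 = 39

P + Q = (18, 39)


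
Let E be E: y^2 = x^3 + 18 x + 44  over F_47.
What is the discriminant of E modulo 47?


4 a^3 + 27 b^2 = 4*18^3 + 27*44^2 = 23328 + 52272 = 75600
Delta = -16 * (75600) = -1209600
Delta mod 47 = 39

Delta = 39 (mod 47)


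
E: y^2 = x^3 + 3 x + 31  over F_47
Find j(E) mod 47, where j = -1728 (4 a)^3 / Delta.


Delta = -16(4 a^3 + 27 b^2) mod 47 = 10
-1728 * (4 a)^3 = -1728 * (4*3)^3 mod 47 = 20
j = 20 * 10^(-1) mod 47 = 2

j = 2 (mod 47)


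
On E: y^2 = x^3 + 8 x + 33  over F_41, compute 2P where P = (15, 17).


Doubling: s = (3 x1^2 + a) / (2 y1)
s = (3*15^2 + 8) / (2*17) mod 41 = 2
x3 = s^2 - 2 x1 mod 41 = 2^2 - 2*15 = 15
y3 = s (x1 - x3) - y1 mod 41 = 2 * (15 - 15) - 17 = 24

2P = (15, 24)


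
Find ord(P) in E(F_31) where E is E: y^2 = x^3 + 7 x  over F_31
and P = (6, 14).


Compute successive multiples of P until we hit O:
  1P = (6, 14)
  2P = (28, 13)
  3P = (15, 16)
  4P = (20, 7)
  5P = (13, 5)
  6P = (1, 15)
  7P = (29, 3)
  8P = (10, 27)
  ... (continuing to 32P)
  32P = O

ord(P) = 32


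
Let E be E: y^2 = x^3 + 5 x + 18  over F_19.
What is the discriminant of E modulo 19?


4 a^3 + 27 b^2 = 4*5^3 + 27*18^2 = 500 + 8748 = 9248
Delta = -16 * (9248) = -147968
Delta mod 19 = 4

Delta = 4 (mod 19)


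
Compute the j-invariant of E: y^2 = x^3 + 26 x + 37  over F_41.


Delta = -16(4 a^3 + 27 b^2) mod 41 = 29
-1728 * (4 a)^3 = -1728 * (4*26)^3 mod 41 = 31
j = 31 * 29^(-1) mod 41 = 35

j = 35 (mod 41)


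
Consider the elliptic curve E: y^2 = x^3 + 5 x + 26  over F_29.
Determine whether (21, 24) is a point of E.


Check whether y^2 = x^3 + 5 x + 26 (mod 29) for (x, y) = (21, 24).
LHS: y^2 = 24^2 mod 29 = 25
RHS: x^3 + 5 x + 26 = 21^3 + 5*21 + 26 mod 29 = 25
LHS = RHS

Yes, on the curve


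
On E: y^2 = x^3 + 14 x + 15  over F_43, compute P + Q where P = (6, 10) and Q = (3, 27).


P != Q, so use the chord formula.
s = (y2 - y1) / (x2 - x1) = (17) / (40) mod 43 = 23
x3 = s^2 - x1 - x2 mod 43 = 23^2 - 6 - 3 = 4
y3 = s (x1 - x3) - y1 mod 43 = 23 * (6 - 4) - 10 = 36

P + Q = (4, 36)


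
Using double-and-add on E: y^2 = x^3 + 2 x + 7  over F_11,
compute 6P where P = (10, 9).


k = 6 = 110_2 (binary, LSB first: 011)
Double-and-add from P = (10, 9):
  bit 0 = 0: acc unchanged = O
  bit 1 = 1: acc = O + (7, 1) = (7, 1)
  bit 2 = 1: acc = (7, 1) + (6, 2) = (10, 2)

6P = (10, 2)


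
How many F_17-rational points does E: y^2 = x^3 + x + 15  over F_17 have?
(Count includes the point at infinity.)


For each x in F_17, count y with y^2 = x^3 + 1 x + 15 mod 17:
  x = 0: RHS = 15, y in [7, 10]  -> 2 point(s)
  x = 1: RHS = 0, y in [0]  -> 1 point(s)
  x = 2: RHS = 8, y in [5, 12]  -> 2 point(s)
  x = 4: RHS = 15, y in [7, 10]  -> 2 point(s)
  x = 5: RHS = 9, y in [3, 14]  -> 2 point(s)
  x = 6: RHS = 16, y in [4, 13]  -> 2 point(s)
  x = 7: RHS = 8, y in [5, 12]  -> 2 point(s)
  x = 8: RHS = 8, y in [5, 12]  -> 2 point(s)
  x = 12: RHS = 4, y in [2, 15]  -> 2 point(s)
  x = 13: RHS = 15, y in [7, 10]  -> 2 point(s)
  x = 14: RHS = 2, y in [6, 11]  -> 2 point(s)
  x = 16: RHS = 13, y in [8, 9]  -> 2 point(s)
Affine points: 23. Add the point at infinity: total = 24.

#E(F_17) = 24


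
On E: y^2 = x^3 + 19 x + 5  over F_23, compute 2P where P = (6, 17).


Doubling: s = (3 x1^2 + a) / (2 y1)
s = (3*6^2 + 19) / (2*17) mod 23 = 22
x3 = s^2 - 2 x1 mod 23 = 22^2 - 2*6 = 12
y3 = s (x1 - x3) - y1 mod 23 = 22 * (6 - 12) - 17 = 12

2P = (12, 12)


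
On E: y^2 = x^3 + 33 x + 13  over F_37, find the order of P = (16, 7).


Compute successive multiples of P until we hit O:
  1P = (16, 7)
  2P = (17, 23)
  3P = (1, 11)
  4P = (13, 7)
  5P = (8, 30)
  6P = (23, 27)
  7P = (19, 32)
  8P = (18, 1)
  ... (continuing to 34P)
  34P = O

ord(P) = 34


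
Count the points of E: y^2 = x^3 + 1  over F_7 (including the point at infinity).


For each x in F_7, count y with y^2 = x^3 + 0 x + 1 mod 7:
  x = 0: RHS = 1, y in [1, 6]  -> 2 point(s)
  x = 1: RHS = 2, y in [3, 4]  -> 2 point(s)
  x = 2: RHS = 2, y in [3, 4]  -> 2 point(s)
  x = 3: RHS = 0, y in [0]  -> 1 point(s)
  x = 4: RHS = 2, y in [3, 4]  -> 2 point(s)
  x = 5: RHS = 0, y in [0]  -> 1 point(s)
  x = 6: RHS = 0, y in [0]  -> 1 point(s)
Affine points: 11. Add the point at infinity: total = 12.

#E(F_7) = 12


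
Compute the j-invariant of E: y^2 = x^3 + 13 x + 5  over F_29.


Delta = -16(4 a^3 + 27 b^2) mod 29 = 1
-1728 * (4 a)^3 = -1728 * (4*13)^3 mod 29 = 18
j = 18 * 1^(-1) mod 29 = 18

j = 18 (mod 29)


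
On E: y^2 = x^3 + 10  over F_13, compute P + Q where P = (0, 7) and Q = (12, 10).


P != Q, so use the chord formula.
s = (y2 - y1) / (x2 - x1) = (3) / (12) mod 13 = 10
x3 = s^2 - x1 - x2 mod 13 = 10^2 - 0 - 12 = 10
y3 = s (x1 - x3) - y1 mod 13 = 10 * (0 - 10) - 7 = 10

P + Q = (10, 10)


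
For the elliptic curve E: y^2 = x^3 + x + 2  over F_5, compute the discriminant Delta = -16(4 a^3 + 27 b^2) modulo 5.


4 a^3 + 27 b^2 = 4*1^3 + 27*2^2 = 4 + 108 = 112
Delta = -16 * (112) = -1792
Delta mod 5 = 3

Delta = 3 (mod 5)


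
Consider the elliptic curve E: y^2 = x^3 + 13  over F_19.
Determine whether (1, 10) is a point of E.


Check whether y^2 = x^3 + 0 x + 13 (mod 19) for (x, y) = (1, 10).
LHS: y^2 = 10^2 mod 19 = 5
RHS: x^3 + 0 x + 13 = 1^3 + 0*1 + 13 mod 19 = 14
LHS != RHS

No, not on the curve


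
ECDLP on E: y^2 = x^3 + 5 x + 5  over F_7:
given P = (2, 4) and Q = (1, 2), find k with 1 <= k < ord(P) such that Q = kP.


Enumerate multiples of P until we hit Q = (1, 2):
  1P = (2, 4)
  2P = (5, 1)
  3P = (1, 2)
Match found at i = 3.

k = 3


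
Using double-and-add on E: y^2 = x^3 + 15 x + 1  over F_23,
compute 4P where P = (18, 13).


k = 4 = 100_2 (binary, LSB first: 001)
Double-and-add from P = (18, 13):
  bit 0 = 0: acc unchanged = O
  bit 1 = 0: acc unchanged = O
  bit 2 = 1: acc = O + (15, 17) = (15, 17)

4P = (15, 17)


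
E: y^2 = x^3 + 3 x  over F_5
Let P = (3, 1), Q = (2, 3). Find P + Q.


P != Q, so use the chord formula.
s = (y2 - y1) / (x2 - x1) = (2) / (4) mod 5 = 3
x3 = s^2 - x1 - x2 mod 5 = 3^2 - 3 - 2 = 4
y3 = s (x1 - x3) - y1 mod 5 = 3 * (3 - 4) - 1 = 1

P + Q = (4, 1)


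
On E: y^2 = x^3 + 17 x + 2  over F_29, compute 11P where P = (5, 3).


k = 11 = 1011_2 (binary, LSB first: 1101)
Double-and-add from P = (5, 3):
  bit 0 = 1: acc = O + (5, 3) = (5, 3)
  bit 1 = 1: acc = (5, 3) + (6, 1) = (22, 2)
  bit 2 = 0: acc unchanged = (22, 2)
  bit 3 = 1: acc = (22, 2) + (3, 15) = (17, 19)

11P = (17, 19)


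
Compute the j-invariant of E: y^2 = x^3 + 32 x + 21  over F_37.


Delta = -16(4 a^3 + 27 b^2) mod 37 = 9
-1728 * (4 a)^3 = -1728 * (4*32)^3 mod 37 = 23
j = 23 * 9^(-1) mod 37 = 19

j = 19 (mod 37)


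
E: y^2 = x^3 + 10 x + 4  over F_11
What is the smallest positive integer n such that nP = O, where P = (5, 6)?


Compute successive multiples of P until we hit O:
  1P = (5, 6)
  2P = (10, 9)
  3P = (10, 2)
  4P = (5, 5)
  5P = O

ord(P) = 5


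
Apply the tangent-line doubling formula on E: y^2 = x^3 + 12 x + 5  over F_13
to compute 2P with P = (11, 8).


Doubling: s = (3 x1^2 + a) / (2 y1)
s = (3*11^2 + 12) / (2*8) mod 13 = 8
x3 = s^2 - 2 x1 mod 13 = 8^2 - 2*11 = 3
y3 = s (x1 - x3) - y1 mod 13 = 8 * (11 - 3) - 8 = 4

2P = (3, 4)


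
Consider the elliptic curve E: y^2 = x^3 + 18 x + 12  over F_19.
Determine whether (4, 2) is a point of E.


Check whether y^2 = x^3 + 18 x + 12 (mod 19) for (x, y) = (4, 2).
LHS: y^2 = 2^2 mod 19 = 4
RHS: x^3 + 18 x + 12 = 4^3 + 18*4 + 12 mod 19 = 15
LHS != RHS

No, not on the curve


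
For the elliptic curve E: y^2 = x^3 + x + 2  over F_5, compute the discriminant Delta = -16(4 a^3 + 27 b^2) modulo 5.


4 a^3 + 27 b^2 = 4*1^3 + 27*2^2 = 4 + 108 = 112
Delta = -16 * (112) = -1792
Delta mod 5 = 3

Delta = 3 (mod 5)


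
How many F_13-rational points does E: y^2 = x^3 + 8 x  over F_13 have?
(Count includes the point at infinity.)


For each x in F_13, count y with y^2 = x^3 + 8 x + 0 mod 13:
  x = 0: RHS = 0, y in [0]  -> 1 point(s)
  x = 1: RHS = 9, y in [3, 10]  -> 2 point(s)
  x = 3: RHS = 12, y in [5, 8]  -> 2 point(s)
  x = 5: RHS = 9, y in [3, 10]  -> 2 point(s)
  x = 6: RHS = 4, y in [2, 11]  -> 2 point(s)
  x = 7: RHS = 9, y in [3, 10]  -> 2 point(s)
  x = 8: RHS = 4, y in [2, 11]  -> 2 point(s)
  x = 10: RHS = 1, y in [1, 12]  -> 2 point(s)
  x = 12: RHS = 4, y in [2, 11]  -> 2 point(s)
Affine points: 17. Add the point at infinity: total = 18.

#E(F_13) = 18


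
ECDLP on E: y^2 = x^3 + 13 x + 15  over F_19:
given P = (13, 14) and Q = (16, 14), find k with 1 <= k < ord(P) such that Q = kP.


Enumerate multiples of P until we hit Q = (16, 14):
  1P = (13, 14)
  2P = (18, 18)
  3P = (16, 14)
Match found at i = 3.

k = 3


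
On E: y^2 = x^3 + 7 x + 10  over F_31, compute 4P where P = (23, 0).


k = 4 = 100_2 (binary, LSB first: 001)
Double-and-add from P = (23, 0):
  bit 0 = 0: acc unchanged = O
  bit 1 = 0: acc unchanged = O
  bit 2 = 1: acc = O + O = O

4P = O


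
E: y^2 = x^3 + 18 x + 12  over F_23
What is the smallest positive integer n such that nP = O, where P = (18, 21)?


Compute successive multiples of P until we hit O:
  1P = (18, 21)
  2P = (0, 9)
  3P = (8, 1)
  4P = (1, 13)
  5P = (16, 7)
  6P = (15, 0)
  7P = (16, 16)
  8P = (1, 10)
  ... (continuing to 12P)
  12P = O

ord(P) = 12


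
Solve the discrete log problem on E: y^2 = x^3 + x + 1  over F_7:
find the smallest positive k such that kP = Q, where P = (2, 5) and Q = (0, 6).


Enumerate multiples of P until we hit Q = (0, 6):
  1P = (2, 5)
  2P = (0, 6)
Match found at i = 2.

k = 2


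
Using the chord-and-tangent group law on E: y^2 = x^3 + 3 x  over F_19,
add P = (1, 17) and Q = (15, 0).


P != Q, so use the chord formula.
s = (y2 - y1) / (x2 - x1) = (2) / (14) mod 19 = 11
x3 = s^2 - x1 - x2 mod 19 = 11^2 - 1 - 15 = 10
y3 = s (x1 - x3) - y1 mod 19 = 11 * (1 - 10) - 17 = 17

P + Q = (10, 17)


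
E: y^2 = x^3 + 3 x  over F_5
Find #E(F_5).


For each x in F_5, count y with y^2 = x^3 + 3 x + 0 mod 5:
  x = 0: RHS = 0, y in [0]  -> 1 point(s)
  x = 1: RHS = 4, y in [2, 3]  -> 2 point(s)
  x = 2: RHS = 4, y in [2, 3]  -> 2 point(s)
  x = 3: RHS = 1, y in [1, 4]  -> 2 point(s)
  x = 4: RHS = 1, y in [1, 4]  -> 2 point(s)
Affine points: 9. Add the point at infinity: total = 10.

#E(F_5) = 10


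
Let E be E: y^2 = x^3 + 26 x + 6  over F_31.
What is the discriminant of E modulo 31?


4 a^3 + 27 b^2 = 4*26^3 + 27*6^2 = 70304 + 972 = 71276
Delta = -16 * (71276) = -1140416
Delta mod 31 = 12

Delta = 12 (mod 31)


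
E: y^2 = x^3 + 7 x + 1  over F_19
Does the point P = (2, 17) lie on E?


Check whether y^2 = x^3 + 7 x + 1 (mod 19) for (x, y) = (2, 17).
LHS: y^2 = 17^2 mod 19 = 4
RHS: x^3 + 7 x + 1 = 2^3 + 7*2 + 1 mod 19 = 4
LHS = RHS

Yes, on the curve


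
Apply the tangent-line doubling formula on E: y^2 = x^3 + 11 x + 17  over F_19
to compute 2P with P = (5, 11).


Doubling: s = (3 x1^2 + a) / (2 y1)
s = (3*5^2 + 11) / (2*11) mod 19 = 16
x3 = s^2 - 2 x1 mod 19 = 16^2 - 2*5 = 18
y3 = s (x1 - x3) - y1 mod 19 = 16 * (5 - 18) - 11 = 9

2P = (18, 9)


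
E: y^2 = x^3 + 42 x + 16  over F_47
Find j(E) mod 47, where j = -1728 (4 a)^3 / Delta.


Delta = -16(4 a^3 + 27 b^2) mod 47 = 9
-1728 * (4 a)^3 = -1728 * (4*42)^3 mod 47 = 31
j = 31 * 9^(-1) mod 47 = 40

j = 40 (mod 47)


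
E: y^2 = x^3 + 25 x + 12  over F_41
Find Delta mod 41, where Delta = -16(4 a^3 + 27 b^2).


4 a^3 + 27 b^2 = 4*25^3 + 27*12^2 = 62500 + 3888 = 66388
Delta = -16 * (66388) = -1062208
Delta mod 41 = 20

Delta = 20 (mod 41)


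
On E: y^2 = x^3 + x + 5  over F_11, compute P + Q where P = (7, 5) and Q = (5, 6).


P != Q, so use the chord formula.
s = (y2 - y1) / (x2 - x1) = (1) / (9) mod 11 = 5
x3 = s^2 - x1 - x2 mod 11 = 5^2 - 7 - 5 = 2
y3 = s (x1 - x3) - y1 mod 11 = 5 * (7 - 2) - 5 = 9

P + Q = (2, 9)


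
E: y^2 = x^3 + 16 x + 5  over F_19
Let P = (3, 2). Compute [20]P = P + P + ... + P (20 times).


k = 20 = 10100_2 (binary, LSB first: 00101)
Double-and-add from P = (3, 2):
  bit 0 = 0: acc unchanged = O
  bit 1 = 0: acc unchanged = O
  bit 2 = 1: acc = O + (13, 4) = (13, 4)
  bit 3 = 0: acc unchanged = (13, 4)
  bit 4 = 1: acc = (13, 4) + (5, 18) = (10, 5)

20P = (10, 5)


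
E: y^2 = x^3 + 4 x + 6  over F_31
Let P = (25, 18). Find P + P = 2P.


Doubling: s = (3 x1^2 + a) / (2 y1)
s = (3*25^2 + 4) / (2*18) mod 31 = 10
x3 = s^2 - 2 x1 mod 31 = 10^2 - 2*25 = 19
y3 = s (x1 - x3) - y1 mod 31 = 10 * (25 - 19) - 18 = 11

2P = (19, 11)


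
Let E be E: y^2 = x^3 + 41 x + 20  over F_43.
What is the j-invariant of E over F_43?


Delta = -16(4 a^3 + 27 b^2) mod 43 = 13
-1728 * (4 a)^3 = -1728 * (4*41)^3 mod 43 = 11
j = 11 * 13^(-1) mod 43 = 24

j = 24 (mod 43)


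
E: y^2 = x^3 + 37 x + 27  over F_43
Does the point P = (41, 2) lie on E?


Check whether y^2 = x^3 + 37 x + 27 (mod 43) for (x, y) = (41, 2).
LHS: y^2 = 2^2 mod 43 = 4
RHS: x^3 + 37 x + 27 = 41^3 + 37*41 + 27 mod 43 = 31
LHS != RHS

No, not on the curve


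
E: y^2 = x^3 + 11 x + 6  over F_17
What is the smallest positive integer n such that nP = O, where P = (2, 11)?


Compute successive multiples of P until we hit O:
  1P = (2, 11)
  2P = (9, 1)
  3P = (7, 1)
  4P = (12, 9)
  5P = (1, 16)
  6P = (5, 4)
  7P = (6, 4)
  8P = (11, 9)
  ... (continuing to 20P)
  20P = O

ord(P) = 20


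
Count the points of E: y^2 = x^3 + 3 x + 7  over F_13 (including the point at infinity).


For each x in F_13, count y with y^2 = x^3 + 3 x + 7 mod 13:
  x = 3: RHS = 4, y in [2, 11]  -> 2 point(s)
  x = 5: RHS = 4, y in [2, 11]  -> 2 point(s)
  x = 8: RHS = 10, y in [6, 7]  -> 2 point(s)
  x = 9: RHS = 9, y in [3, 10]  -> 2 point(s)
  x = 10: RHS = 10, y in [6, 7]  -> 2 point(s)
  x = 12: RHS = 3, y in [4, 9]  -> 2 point(s)
Affine points: 12. Add the point at infinity: total = 13.

#E(F_13) = 13


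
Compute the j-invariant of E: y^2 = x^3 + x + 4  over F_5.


Delta = -16(4 a^3 + 27 b^2) mod 5 = 4
-1728 * (4 a)^3 = -1728 * (4*1)^3 mod 5 = 3
j = 3 * 4^(-1) mod 5 = 2

j = 2 (mod 5)


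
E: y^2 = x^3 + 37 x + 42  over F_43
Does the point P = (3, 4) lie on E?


Check whether y^2 = x^3 + 37 x + 42 (mod 43) for (x, y) = (3, 4).
LHS: y^2 = 4^2 mod 43 = 16
RHS: x^3 + 37 x + 42 = 3^3 + 37*3 + 42 mod 43 = 8
LHS != RHS

No, not on the curve


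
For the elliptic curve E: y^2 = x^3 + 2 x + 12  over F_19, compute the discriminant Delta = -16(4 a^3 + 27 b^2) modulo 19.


4 a^3 + 27 b^2 = 4*2^3 + 27*12^2 = 32 + 3888 = 3920
Delta = -16 * (3920) = -62720
Delta mod 19 = 18

Delta = 18 (mod 19)


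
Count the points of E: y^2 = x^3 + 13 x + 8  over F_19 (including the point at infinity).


For each x in F_19, count y with y^2 = x^3 + 13 x + 8 mod 19:
  x = 2: RHS = 4, y in [2, 17]  -> 2 point(s)
  x = 3: RHS = 17, y in [6, 13]  -> 2 point(s)
  x = 6: RHS = 17, y in [6, 13]  -> 2 point(s)
  x = 7: RHS = 5, y in [9, 10]  -> 2 point(s)
  x = 8: RHS = 16, y in [4, 15]  -> 2 point(s)
  x = 10: RHS = 17, y in [6, 13]  -> 2 point(s)
  x = 11: RHS = 0, y in [0]  -> 1 point(s)
  x = 12: RHS = 11, y in [7, 12]  -> 2 point(s)
  x = 15: RHS = 6, y in [5, 14]  -> 2 point(s)
Affine points: 17. Add the point at infinity: total = 18.

#E(F_19) = 18


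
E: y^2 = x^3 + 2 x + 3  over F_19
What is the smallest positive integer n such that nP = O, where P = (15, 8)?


Compute successive multiples of P until we hit O:
  1P = (15, 8)
  2P = (5, 9)
  3P = (3, 6)
  4P = (10, 15)
  5P = (18, 0)
  6P = (10, 4)
  7P = (3, 13)
  8P = (5, 10)
  ... (continuing to 10P)
  10P = O

ord(P) = 10


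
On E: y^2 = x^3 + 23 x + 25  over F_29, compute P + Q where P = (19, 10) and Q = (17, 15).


P != Q, so use the chord formula.
s = (y2 - y1) / (x2 - x1) = (5) / (27) mod 29 = 12
x3 = s^2 - x1 - x2 mod 29 = 12^2 - 19 - 17 = 21
y3 = s (x1 - x3) - y1 mod 29 = 12 * (19 - 21) - 10 = 24

P + Q = (21, 24)


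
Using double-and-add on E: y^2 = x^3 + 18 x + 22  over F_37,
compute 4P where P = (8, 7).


k = 4 = 100_2 (binary, LSB first: 001)
Double-and-add from P = (8, 7):
  bit 0 = 0: acc unchanged = O
  bit 1 = 0: acc unchanged = O
  bit 2 = 1: acc = O + (16, 15) = (16, 15)

4P = (16, 15)


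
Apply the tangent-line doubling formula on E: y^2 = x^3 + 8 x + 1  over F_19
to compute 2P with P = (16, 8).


Doubling: s = (3 x1^2 + a) / (2 y1)
s = (3*16^2 + 8) / (2*8) mod 19 = 1
x3 = s^2 - 2 x1 mod 19 = 1^2 - 2*16 = 7
y3 = s (x1 - x3) - y1 mod 19 = 1 * (16 - 7) - 8 = 1

2P = (7, 1)


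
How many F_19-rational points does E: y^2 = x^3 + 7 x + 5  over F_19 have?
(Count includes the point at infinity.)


For each x in F_19, count y with y^2 = x^3 + 7 x + 5 mod 19:
  x = 0: RHS = 5, y in [9, 10]  -> 2 point(s)
  x = 6: RHS = 16, y in [4, 15]  -> 2 point(s)
  x = 7: RHS = 17, y in [6, 13]  -> 2 point(s)
  x = 10: RHS = 11, y in [7, 12]  -> 2 point(s)
  x = 11: RHS = 7, y in [8, 11]  -> 2 point(s)
  x = 14: RHS = 16, y in [4, 15]  -> 2 point(s)
  x = 18: RHS = 16, y in [4, 15]  -> 2 point(s)
Affine points: 14. Add the point at infinity: total = 15.

#E(F_19) = 15


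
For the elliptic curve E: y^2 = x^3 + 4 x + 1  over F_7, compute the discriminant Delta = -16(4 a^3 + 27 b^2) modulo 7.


4 a^3 + 27 b^2 = 4*4^3 + 27*1^2 = 256 + 27 = 283
Delta = -16 * (283) = -4528
Delta mod 7 = 1

Delta = 1 (mod 7)


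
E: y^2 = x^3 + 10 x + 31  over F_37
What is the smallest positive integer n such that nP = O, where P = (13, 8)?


Compute successive multiples of P until we hit O:
  1P = (13, 8)
  2P = (23, 25)
  3P = (5, 13)
  4P = (35, 15)
  5P = (30, 32)
  6P = (28, 10)
  7P = (22, 13)
  8P = (32, 2)
  ... (continuing to 40P)
  40P = O

ord(P) = 40


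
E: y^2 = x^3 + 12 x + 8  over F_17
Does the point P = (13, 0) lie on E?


Check whether y^2 = x^3 + 12 x + 8 (mod 17) for (x, y) = (13, 0).
LHS: y^2 = 0^2 mod 17 = 0
RHS: x^3 + 12 x + 8 = 13^3 + 12*13 + 8 mod 17 = 15
LHS != RHS

No, not on the curve


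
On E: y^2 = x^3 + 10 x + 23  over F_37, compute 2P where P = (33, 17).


Doubling: s = (3 x1^2 + a) / (2 y1)
s = (3*33^2 + 10) / (2*17) mod 37 = 30
x3 = s^2 - 2 x1 mod 37 = 30^2 - 2*33 = 20
y3 = s (x1 - x3) - y1 mod 37 = 30 * (33 - 20) - 17 = 3

2P = (20, 3)
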